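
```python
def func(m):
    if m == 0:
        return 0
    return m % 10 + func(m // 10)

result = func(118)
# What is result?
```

Sum of digits of 118: 8 + 1 + 1 = 10

Answer: 10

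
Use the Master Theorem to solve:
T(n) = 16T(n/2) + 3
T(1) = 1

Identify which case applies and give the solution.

a=16, b=2, f(n)=3. log_2(16) = 4. Since c=0 < 4, Case 1 applies: T(n) = Θ(n^log_b(a)) = O(n^4).

Answer: O(n^4) - Case 1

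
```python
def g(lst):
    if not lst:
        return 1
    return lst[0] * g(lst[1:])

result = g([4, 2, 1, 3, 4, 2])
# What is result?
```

Product over [4, 2, 1, 3, 4, 2] = 4 * 2 * 1 * 3 * 4 * 2 = 192

Answer: 192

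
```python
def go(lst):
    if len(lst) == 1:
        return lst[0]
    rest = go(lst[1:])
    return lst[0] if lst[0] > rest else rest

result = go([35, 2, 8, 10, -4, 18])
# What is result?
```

Recursive max over [35, 2, 8, 10, -4, 18] = 35

Answer: 35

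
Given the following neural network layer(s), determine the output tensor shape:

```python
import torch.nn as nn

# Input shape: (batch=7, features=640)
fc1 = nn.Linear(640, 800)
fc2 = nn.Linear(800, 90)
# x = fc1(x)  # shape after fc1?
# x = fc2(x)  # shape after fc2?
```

Input: (7, 640) -> after fc1: (7, 800) -> Output: (7, 90)

Answer: (7, 90)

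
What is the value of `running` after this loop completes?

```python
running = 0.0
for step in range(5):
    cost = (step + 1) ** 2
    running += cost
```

Sum of squared losses 1² + 2² + ... + 5²
`running` takes the values: 0.0 → 1.0 → 5.0 → 14.0 → 30.0 → 55.0

Answer: 55.0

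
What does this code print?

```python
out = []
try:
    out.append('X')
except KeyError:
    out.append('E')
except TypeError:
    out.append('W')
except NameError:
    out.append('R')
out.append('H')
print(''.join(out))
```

Execution trace: 'X' (try body, no exception) → 'H' (after the try/except). Output: XH

Answer: XH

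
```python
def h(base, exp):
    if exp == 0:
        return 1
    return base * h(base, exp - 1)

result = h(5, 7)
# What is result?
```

h(5, 7) = 5 * 5 * 5 * 5 * 5 * 5 * 5 = 78125

Answer: 78125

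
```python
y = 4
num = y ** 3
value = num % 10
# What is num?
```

Trace:
`y = 4` → y = 4
`num = y ** 3` → num = 64
`value = num % 10` → value = 4
So num = 64

Answer: 64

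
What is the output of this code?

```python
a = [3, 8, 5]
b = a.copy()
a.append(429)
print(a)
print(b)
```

Key concept: list.copy() creates independent copy.
Step by step:
`a = [3, 8, 5]` → a = [3, 8, 5]
`b = a.copy()` → b = [3, 8, 5]
`a.append(429)` → a = [3, 8, 5, 429]
`print(a)` → prints [3, 8, 5, 429]
`print(b)` → prints [3, 8, 5]

Answer:
[3, 8, 5, 429]
[3, 8, 5]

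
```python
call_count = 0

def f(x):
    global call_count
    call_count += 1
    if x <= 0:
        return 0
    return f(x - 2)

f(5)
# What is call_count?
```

Linear recursion stepping by 2: 4 calls from x=5 down to ≤0.

Answer: 4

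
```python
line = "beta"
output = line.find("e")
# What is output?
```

Trace:
`line = "beta"` → line = 'beta'
`output = line.find("e")` → output = 1
So output = 1

Answer: 1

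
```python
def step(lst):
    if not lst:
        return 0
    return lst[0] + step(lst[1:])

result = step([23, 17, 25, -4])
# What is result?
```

23 + 17 + 25 + (-4) + 0 = 61

Answer: 61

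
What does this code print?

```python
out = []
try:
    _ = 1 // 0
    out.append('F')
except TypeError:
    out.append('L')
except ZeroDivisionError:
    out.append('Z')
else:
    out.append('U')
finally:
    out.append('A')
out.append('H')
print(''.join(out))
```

Execution trace: 'Z' (except ZeroDivisionError) → 'A' (finally) → 'H' (after the try/except). Output: ZAH

Answer: ZAH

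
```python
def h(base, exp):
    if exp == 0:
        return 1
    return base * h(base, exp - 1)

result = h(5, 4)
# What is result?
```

h(5, 4) = 5 * 5 * 5 * 5 = 625

Answer: 625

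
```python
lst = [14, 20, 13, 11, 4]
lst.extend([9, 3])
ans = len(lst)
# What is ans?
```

Trace:
`lst = [14, 20, 13, 11, 4]` → lst = [14, 20, 13, 11, 4]
`lst.extend([9, 3])` → lst = [14, 20, 13, 11, 4, 9, 3]
`ans = len(lst)` → ans = 7
So ans = 7

Answer: 7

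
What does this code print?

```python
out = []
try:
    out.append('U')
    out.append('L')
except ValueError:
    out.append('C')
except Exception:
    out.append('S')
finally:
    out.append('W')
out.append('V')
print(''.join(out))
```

Execution trace: 'U' (try body) → 'L' (try body, no exception) → 'W' (finally) → 'V' (after the try/except). Output: ULWV

Answer: ULWV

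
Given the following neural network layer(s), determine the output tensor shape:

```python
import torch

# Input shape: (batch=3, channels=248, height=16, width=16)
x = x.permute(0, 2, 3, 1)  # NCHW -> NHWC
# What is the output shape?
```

Input: (3, 248, 16, 16) -> Output: (3, 16, 16, 248)

Answer: (3, 16, 16, 248)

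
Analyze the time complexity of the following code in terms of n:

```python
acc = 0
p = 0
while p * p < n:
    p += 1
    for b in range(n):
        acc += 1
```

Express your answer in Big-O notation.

Each loop level contributes: √n × n. Multiplying the contributions gives O(n√n).

Answer: O(n√n)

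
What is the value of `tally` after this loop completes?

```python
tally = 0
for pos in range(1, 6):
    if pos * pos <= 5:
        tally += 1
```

Count numbers where pos² ≤ 5
`tally` takes the values: 0 → 1 → 2

Answer: 2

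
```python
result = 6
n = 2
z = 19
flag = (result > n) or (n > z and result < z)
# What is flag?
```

Trace:
`result = 6` → result = 6
`n = 2` → n = 2
`z = 19` → z = 19
`flag = (result > n) or (n > z and result < z)` → flag = True
So flag = True

Answer: True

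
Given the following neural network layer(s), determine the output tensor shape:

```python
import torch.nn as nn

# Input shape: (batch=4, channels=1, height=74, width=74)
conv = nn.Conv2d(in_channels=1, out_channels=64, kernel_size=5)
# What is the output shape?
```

Input: (4, 1, 74, 74) -> Output: (4, 64, 70, 70)

Answer: (4, 64, 70, 70)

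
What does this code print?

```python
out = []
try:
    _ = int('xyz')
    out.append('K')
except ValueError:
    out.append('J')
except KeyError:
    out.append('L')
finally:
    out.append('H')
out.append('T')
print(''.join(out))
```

Execution trace: 'J' (except ValueError) → 'H' (finally) → 'T' (after the try/except). Output: JHT

Answer: JHT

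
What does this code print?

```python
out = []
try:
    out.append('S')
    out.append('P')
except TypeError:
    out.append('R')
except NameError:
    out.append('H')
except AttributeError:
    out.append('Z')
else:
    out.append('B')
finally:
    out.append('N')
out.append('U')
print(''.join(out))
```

Execution trace: 'S' (try body) → 'P' (try body, no exception) → 'B' (else) → 'N' (finally) → 'U' (after the try/except). Output: SPBNU

Answer: SPBNU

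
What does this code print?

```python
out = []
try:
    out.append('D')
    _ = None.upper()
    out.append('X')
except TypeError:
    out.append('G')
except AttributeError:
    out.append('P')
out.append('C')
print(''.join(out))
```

Execution trace: 'D' (try body) → 'P' (except AttributeError) → 'C' (after the try/except). Output: DPC

Answer: DPC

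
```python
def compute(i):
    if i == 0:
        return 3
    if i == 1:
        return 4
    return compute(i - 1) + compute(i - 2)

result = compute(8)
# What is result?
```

Build up from base cases: compute(0)=3, compute(1)=4, compute(2)=7, compute(3)=11, compute(4)=18, compute(5)=29, compute(6)=47, ..., compute(8)=123

Answer: 123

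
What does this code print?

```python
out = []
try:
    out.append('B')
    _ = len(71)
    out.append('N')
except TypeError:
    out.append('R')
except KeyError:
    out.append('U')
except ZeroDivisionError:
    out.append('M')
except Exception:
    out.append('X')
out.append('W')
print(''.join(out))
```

Execution trace: 'B' (try body) → 'R' (except TypeError) → 'W' (after the try/except). Output: BRW

Answer: BRW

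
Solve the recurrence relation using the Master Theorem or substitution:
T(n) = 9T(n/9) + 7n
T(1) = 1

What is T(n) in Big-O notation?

By Master Theorem: a=9, b=9, f(n)=7n. Since log_9(9) = 1 and f(n) = Θ(n^1), Case 2 applies. T(n) = O(n log n).

Answer: O(n log n)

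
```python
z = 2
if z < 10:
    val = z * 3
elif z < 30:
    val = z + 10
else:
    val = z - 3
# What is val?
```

Trace:
`z = 2` → z = 2
`if z < 10: ...` → z < 10 is True → val = 6
So val = 6

Answer: 6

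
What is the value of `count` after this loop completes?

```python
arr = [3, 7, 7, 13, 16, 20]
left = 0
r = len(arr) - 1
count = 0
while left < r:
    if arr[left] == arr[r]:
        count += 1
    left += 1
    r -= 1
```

Count matching pairs from ends
`count` takes the values: 0

Answer: 0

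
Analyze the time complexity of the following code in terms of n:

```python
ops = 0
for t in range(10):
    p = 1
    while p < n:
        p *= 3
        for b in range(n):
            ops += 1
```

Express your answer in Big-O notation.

Each loop level contributes: 1 × log n × n. Multiplying the contributions gives O(n log n).

Answer: O(n log n)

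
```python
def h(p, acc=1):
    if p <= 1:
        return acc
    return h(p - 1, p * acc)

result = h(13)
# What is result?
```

Accumulator trace (n, acc): (13, 1) -> (12, 13) -> (11, 156) -> (10, 1716) -> (9, 17160) -> (8, 154440) -> (7, 1235520) -> (6, 8648640) -> (5, 51891840) -> (4, 259459200) -> (3, 1037836800) -> (2, 3113510400) -> (1, 6227020800) -> return 6227020800

Answer: 6227020800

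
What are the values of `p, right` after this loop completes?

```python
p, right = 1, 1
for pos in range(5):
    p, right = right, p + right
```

Fibonacci: after 5 iterations
`p, right` takes the values: (1, 1) → (1, 2) → (2, 3) → (3, 5) → (5, 8) → (8, 13)

Answer: 8, 13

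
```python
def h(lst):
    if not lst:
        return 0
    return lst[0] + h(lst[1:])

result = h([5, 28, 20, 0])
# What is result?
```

5 + 28 + 20 + 0 + 0 = 53

Answer: 53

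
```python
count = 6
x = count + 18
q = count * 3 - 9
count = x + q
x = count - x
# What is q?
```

Trace:
`count = 6` → count = 6
`x = count + 18` → x = 24
`q = count * 3 - 9` → q = 9
`count = x + q` → count = 33
`x = count - x` → x = 9
So q = 9

Answer: 9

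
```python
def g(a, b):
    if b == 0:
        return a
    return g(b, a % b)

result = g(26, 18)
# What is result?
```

g(26, 18) -> g(18, 8) -> g(8, 2) -> g(2, 0) -> 2

Answer: 2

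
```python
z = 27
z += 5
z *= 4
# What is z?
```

Trace:
`z = 27` → z = 27
`z += 5` → z = 32
`z *= 4` → z = 128
So z = 128

Answer: 128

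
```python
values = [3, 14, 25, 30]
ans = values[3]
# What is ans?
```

Trace:
`values = [3, 14, 25, 30]` → values = [3, 14, 25, 30]
`ans = values[3]` → ans = 30
So ans = 30

Answer: 30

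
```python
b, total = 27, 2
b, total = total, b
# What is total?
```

Trace:
`b, total = 27, 2` → b = 27; total = 2
`b, total = total, b` → b = 2; total = 27
So total = 27

Answer: 27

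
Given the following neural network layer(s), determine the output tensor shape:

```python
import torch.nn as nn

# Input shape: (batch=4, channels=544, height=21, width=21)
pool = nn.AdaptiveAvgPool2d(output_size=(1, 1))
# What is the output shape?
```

Input: (4, 544, 21, 21) -> Output: (4, 544, 1, 1)

Answer: (4, 544, 1, 1)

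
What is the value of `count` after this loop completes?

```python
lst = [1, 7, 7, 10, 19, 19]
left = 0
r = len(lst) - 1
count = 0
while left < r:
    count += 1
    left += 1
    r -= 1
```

Iterations until pointers meet (list length 6)
`count` takes the values: 0 → 1 → 2 → 3

Answer: 3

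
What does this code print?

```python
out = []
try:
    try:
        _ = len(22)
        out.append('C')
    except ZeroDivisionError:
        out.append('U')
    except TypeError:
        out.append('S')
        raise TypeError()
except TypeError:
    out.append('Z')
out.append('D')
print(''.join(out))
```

Execution trace: 'S' (except TypeError) → 'Z' (outer except TypeError) → 'D' (after the try/except). Output: SZD

Answer: SZD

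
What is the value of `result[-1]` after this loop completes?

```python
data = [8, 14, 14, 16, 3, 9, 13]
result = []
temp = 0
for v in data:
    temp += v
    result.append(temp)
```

Cumulative sum ends at 77
`result` takes the values: [] → [8] → [8, 22] → [8, 22, 36] → [8, 22, 36, 52] → [8, 22, 36, 52, 55] → [8, 22, 36, 52, 55, 64] → [8, 22, 36, 52, 55, 64, 77]
So `result[-1]` = 77

Answer: 77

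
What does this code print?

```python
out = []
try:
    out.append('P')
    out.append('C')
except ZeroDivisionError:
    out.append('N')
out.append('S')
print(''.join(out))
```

Execution trace: 'P' (try body) → 'C' (try body, no exception) → 'S' (after the try/except). Output: PCS

Answer: PCS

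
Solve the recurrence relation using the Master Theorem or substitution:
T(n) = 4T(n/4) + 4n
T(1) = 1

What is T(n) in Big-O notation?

By Master Theorem: a=4, b=4, f(n)=4n. Since log_4(4) = 1 and f(n) = Θ(n^1), Case 2 applies. T(n) = O(n log n).

Answer: O(n log n)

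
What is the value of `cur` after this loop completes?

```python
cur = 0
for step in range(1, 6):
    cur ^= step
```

XOR of 1 to 5
`cur` takes the values: 0 → 1 → 3 → 0 → 4 → 1

Answer: 1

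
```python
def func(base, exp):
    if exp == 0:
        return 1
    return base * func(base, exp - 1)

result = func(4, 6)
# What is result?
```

func(4, 6) = 4 * 4 * 4 * 4 * 4 * 4 = 4096

Answer: 4096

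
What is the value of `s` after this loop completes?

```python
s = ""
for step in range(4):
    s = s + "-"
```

Repeat '-' 4 times
`s` takes the values: "" → "-" → "--" → "---" → "----"

Answer: "----"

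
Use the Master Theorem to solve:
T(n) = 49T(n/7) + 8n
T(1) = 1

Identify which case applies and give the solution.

a=49, b=7, f(n)=8n. log_7(49) = 2. Since c=1 < 2, Case 1 applies: T(n) = Θ(n^log_b(a)) = O(n^2).

Answer: O(n^2) - Case 1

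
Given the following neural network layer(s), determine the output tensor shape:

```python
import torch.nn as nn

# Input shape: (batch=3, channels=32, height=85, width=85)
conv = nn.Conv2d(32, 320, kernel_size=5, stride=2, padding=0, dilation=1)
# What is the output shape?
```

Input: (3, 32, 85, 85) -> Output: (3, 320, 41, 41)

Answer: (3, 320, 41, 41)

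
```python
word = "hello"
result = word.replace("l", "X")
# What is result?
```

Trace:
`word = "hello"` → word = 'hello'
`result = word.replace("l", "X")` → result = 'heXXo'
So result = 'heXXo'

Answer: 'heXXo'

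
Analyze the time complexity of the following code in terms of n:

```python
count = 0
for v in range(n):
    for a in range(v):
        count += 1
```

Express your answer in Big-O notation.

Each loop level contributes: n × n. Multiplying the contributions gives O(n^2).

Answer: O(n^2)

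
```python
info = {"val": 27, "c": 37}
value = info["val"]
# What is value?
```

Trace:
`info = {"val": 27, "c": 37}` → info = {'val': 27, 'c': 37}
`value = info["val"]` → value = 27
So value = 27

Answer: 27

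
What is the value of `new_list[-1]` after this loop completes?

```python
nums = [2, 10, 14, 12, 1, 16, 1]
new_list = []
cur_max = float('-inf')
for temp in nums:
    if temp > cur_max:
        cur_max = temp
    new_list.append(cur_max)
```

Running max ends at 16
`new_list` takes the values: [] → [2] → [2, 10] → [2, 10, 14] → [2, 10, 14, 14] → [2, 10, 14, 14, 14] → [2, 10, 14, 14, 14, 16] → [2, 10, 14, 14, 14, 16, 16]
So `new_list[-1]` = 16

Answer: 16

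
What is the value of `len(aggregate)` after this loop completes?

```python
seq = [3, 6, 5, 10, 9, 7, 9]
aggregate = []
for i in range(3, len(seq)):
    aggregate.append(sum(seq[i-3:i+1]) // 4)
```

Number of 4-element averages
`aggregate` takes the values: [] → [6] → [6, 7] → [6, 7, 7] → [6, 7, 7, 8]
So `len(aggregate)` = 4

Answer: 4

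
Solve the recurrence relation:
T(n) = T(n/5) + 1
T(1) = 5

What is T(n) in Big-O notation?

Each step divides n by 5 and adds 1. After log_5(n) steps we reach T(1)=5. So T(n) = 1·log_5(n) + 5 = O(log n).

Answer: O(log n)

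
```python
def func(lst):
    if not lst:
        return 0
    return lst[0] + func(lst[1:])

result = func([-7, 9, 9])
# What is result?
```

(-7) + 9 + 9 + 0 = 11

Answer: 11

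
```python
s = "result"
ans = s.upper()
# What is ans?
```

Trace:
`s = "result"` → s = 'result'
`ans = s.upper()` → ans = 'RESULT'
So ans = 'RESULT'

Answer: 'RESULT'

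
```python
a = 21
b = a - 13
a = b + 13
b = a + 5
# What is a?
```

Trace:
`a = 21` → a = 21
`b = a - 13` → b = 8
`a = b + 13` → a = 21
`b = a + 5` → b = 26
So a = 21

Answer: 21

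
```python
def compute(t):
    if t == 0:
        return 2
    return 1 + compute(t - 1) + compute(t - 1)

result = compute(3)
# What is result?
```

compute(t) = 1 + 2·compute(t-1), compute(0)=2. Closed form: (2+1)·2^3 - 1 = 23.

Answer: 23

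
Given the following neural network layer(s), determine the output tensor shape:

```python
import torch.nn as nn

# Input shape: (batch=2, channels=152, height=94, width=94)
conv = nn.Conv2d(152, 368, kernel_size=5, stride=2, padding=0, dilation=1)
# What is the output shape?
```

Input: (2, 152, 94, 94) -> Output: (2, 368, 45, 45)

Answer: (2, 368, 45, 45)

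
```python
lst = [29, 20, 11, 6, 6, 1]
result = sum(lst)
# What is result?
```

Trace:
`lst = [29, 20, 11, 6, 6, 1]` → lst = [29, 20, 11, 6, 6, 1]
`result = sum(lst)` → result = 73
So result = 73

Answer: 73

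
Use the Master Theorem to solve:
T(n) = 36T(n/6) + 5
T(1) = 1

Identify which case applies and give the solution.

a=36, b=6, f(n)=5. log_6(36) = 2. Since c=0 < 2, Case 1 applies: T(n) = Θ(n^log_b(a)) = O(n^2).

Answer: O(n^2) - Case 1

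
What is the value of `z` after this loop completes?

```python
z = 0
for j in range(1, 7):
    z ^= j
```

XOR of 1 to 6
`z` takes the values: 0 → 1 → 3 → 0 → 4 → 1 → 7

Answer: 7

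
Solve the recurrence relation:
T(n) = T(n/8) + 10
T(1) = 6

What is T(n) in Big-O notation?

Each step divides n by 8 and adds 10. After log_8(n) steps we reach T(1)=6. So T(n) = 10·log_8(n) + 6 = O(log n).

Answer: O(log n)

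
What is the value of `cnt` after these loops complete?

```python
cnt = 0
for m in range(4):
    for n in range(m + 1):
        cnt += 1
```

Triangle: 1 + 2 + ... + 4
`cnt` takes the values: 0 → 1 → 2 → 3 → 4 → 5 → 6 → 7 → 8 → 9 → 10

Answer: 10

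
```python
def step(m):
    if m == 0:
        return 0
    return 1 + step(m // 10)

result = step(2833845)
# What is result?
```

Count of digits of 2833845: 7

Answer: 7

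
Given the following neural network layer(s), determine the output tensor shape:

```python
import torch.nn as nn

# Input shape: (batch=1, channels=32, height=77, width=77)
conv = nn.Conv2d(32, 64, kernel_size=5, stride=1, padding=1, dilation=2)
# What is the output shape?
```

Input: (1, 32, 77, 77) -> Output: (1, 64, 71, 71)

Answer: (1, 64, 71, 71)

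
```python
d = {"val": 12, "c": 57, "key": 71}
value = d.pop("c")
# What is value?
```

Trace:
`d = {"val": 12, "c": 57, "key": 71}` → d = {'val': 12, 'c': 57, 'key': 71}
`value = d.pop("c")` → d = {'val': 12, 'key': 71}; value = 57
So value = 57

Answer: 57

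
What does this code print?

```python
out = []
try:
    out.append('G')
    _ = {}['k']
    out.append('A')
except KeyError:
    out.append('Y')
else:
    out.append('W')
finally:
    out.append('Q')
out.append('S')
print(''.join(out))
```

Execution trace: 'G' (try body) → 'Y' (except KeyError) → 'Q' (finally) → 'S' (after the try/except). Output: GYQS

Answer: GYQS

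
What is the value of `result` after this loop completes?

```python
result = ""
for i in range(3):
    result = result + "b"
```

Repeat 'b' 3 times
`result` takes the values: "" → "b" → "bb" → "bbb"

Answer: "bbb"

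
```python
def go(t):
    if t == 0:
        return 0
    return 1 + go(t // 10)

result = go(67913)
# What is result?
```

Count of digits of 67913: 5

Answer: 5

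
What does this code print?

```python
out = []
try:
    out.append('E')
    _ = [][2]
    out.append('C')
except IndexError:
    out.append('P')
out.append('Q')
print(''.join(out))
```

Execution trace: 'E' (try body) → 'P' (except IndexError) → 'Q' (after the try/except). Output: EPQ

Answer: EPQ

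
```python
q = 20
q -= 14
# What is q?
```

Trace:
`q = 20` → q = 20
`q -= 14` → q = 6
So q = 6

Answer: 6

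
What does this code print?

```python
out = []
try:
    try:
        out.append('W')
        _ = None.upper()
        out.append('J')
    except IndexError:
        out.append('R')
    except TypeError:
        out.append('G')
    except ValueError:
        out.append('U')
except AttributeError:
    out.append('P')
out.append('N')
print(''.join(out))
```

Execution trace: 'W' (try body) → 'P' (outer except AttributeError) → 'N' (after the try/except). Output: WPN

Answer: WPN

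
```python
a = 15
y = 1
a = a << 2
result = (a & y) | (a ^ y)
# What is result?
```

Trace:
`a = 15` → a = 15
`y = 1` → y = 1
`a = a << 2` → a = 60
`result = (a & y) | (a ^ y)` → result = 61
So result = 61

Answer: 61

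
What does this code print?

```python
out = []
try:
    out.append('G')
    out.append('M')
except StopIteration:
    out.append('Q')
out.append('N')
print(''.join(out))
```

Execution trace: 'G' (try body) → 'M' (try body, no exception) → 'N' (after the try/except). Output: GMN

Answer: GMN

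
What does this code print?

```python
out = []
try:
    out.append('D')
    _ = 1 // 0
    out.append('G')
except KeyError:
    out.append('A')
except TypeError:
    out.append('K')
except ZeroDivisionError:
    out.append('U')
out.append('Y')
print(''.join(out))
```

Execution trace: 'D' (try body) → 'U' (except ZeroDivisionError) → 'Y' (after the try/except). Output: DUY

Answer: DUY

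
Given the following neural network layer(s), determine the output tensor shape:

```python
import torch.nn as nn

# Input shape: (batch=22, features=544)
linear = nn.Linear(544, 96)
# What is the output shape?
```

Input: (22, 544) -> Output: (22, 96)

Answer: (22, 96)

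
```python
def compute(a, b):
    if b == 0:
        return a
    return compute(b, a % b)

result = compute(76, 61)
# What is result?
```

compute(76, 61) -> compute(61, 15) -> compute(15, 1) -> compute(1, 0) -> 1

Answer: 1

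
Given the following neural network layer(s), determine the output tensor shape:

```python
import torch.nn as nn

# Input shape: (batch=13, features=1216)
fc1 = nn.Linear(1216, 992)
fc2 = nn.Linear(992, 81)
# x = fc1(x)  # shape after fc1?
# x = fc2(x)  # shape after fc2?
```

Input: (13, 1216) -> after fc1: (13, 992) -> Output: (13, 81)

Answer: (13, 81)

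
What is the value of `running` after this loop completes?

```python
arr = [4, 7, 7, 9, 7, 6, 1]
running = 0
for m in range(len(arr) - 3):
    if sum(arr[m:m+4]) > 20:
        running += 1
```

Count windows with sum > 20
`running` takes the values: 0 → 1 → 2 → 3 → 4

Answer: 4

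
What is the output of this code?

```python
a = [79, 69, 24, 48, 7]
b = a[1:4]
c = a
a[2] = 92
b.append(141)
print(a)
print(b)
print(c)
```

Key concept: slice vs alias.
Step by step:
`a = [79, 69, 24, 48, 7]` → a = [79, 69, 24, 48, 7]
`b = a[1:4]` → b = [69, 24, 48]
`c = a` → c = [79, 69, 24, 48, 7] (same object as a)
`a[2] = 92` → a = [79, 69, 92, 48, 7] (same object as c); c = [79, 69, 92, 48, 7] (same object as a)
`b.append(141)` → b = [69, 24, 48, 141]
`print(a)` → prints [79, 69, 92, 48, 7]
`print(b)` → prints [69, 24, 48, 141]
`print(c)` → prints [79, 69, 92, 48, 7]

Answer:
[79, 69, 92, 48, 7]
[69, 24, 48, 141]
[79, 69, 92, 48, 7]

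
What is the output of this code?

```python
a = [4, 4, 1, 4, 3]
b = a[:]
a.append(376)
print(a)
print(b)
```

Key concept: slice [:] creates copy.
Step by step:
`a = [4, 4, 1, 4, 3]` → a = [4, 4, 1, 4, 3]
`b = a[:]` → b = [4, 4, 1, 4, 3]
`a.append(376)` → a = [4, 4, 1, 4, 3, 376]
`print(a)` → prints [4, 4, 1, 4, 3, 376]
`print(b)` → prints [4, 4, 1, 4, 3]

Answer:
[4, 4, 1, 4, 3, 376]
[4, 4, 1, 4, 3]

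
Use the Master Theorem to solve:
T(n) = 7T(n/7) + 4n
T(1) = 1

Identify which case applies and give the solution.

a=7, b=7, f(n)=4n. log_7(7) = 1. Since c=1 = 1, Case 2 applies: T(n) = Θ(n^log_b(a) · log n) = O(n log n).

Answer: O(n log n) - Case 2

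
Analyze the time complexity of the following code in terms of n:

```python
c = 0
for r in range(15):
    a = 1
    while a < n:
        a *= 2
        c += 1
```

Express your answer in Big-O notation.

Each loop level contributes: 1 × log n. Multiplying the contributions gives O(log n).

Answer: O(log n)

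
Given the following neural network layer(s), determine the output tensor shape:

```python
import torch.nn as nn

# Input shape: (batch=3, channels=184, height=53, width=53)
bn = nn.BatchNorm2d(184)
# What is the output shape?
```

Input: (3, 184, 53, 53) -> Output: (3, 184, 53, 53)

Answer: (3, 184, 53, 53)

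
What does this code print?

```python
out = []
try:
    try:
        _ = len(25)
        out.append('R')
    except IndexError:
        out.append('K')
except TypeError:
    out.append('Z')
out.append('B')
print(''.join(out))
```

Execution trace: 'Z' (outer except TypeError) → 'B' (after the try/except). Output: ZB

Answer: ZB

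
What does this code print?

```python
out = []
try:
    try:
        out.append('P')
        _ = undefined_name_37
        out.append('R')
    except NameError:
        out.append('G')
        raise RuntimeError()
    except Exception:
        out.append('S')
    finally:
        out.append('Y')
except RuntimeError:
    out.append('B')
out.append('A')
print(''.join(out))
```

Execution trace: 'P' (try body) → 'G' (except NameError) → 'Y' (finally) → 'B' (outer except RuntimeError) → 'A' (after the try/except). Output: PGYBA

Answer: PGYBA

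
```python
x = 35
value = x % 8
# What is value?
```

Trace:
`x = 35` → x = 35
`value = x % 8` → value = 3
So value = 3

Answer: 3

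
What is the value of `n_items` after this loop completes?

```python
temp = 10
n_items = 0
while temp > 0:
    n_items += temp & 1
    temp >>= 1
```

Count set bits in 10 (binary: 0b1010)
`n_items` takes the values: 0 → 1 → 2

Answer: 2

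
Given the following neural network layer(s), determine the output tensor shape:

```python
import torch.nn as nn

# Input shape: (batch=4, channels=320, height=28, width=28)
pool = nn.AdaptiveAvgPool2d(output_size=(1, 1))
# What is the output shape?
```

Input: (4, 320, 28, 28) -> Output: (4, 320, 1, 1)

Answer: (4, 320, 1, 1)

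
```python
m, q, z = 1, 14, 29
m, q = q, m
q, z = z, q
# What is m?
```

Trace:
`m, q, z = 1, 14, 29` → m = 1; q = 14; z = 29
`m, q = q, m` → m = 14; q = 1
`q, z = z, q` → q = 29; z = 1
So m = 14

Answer: 14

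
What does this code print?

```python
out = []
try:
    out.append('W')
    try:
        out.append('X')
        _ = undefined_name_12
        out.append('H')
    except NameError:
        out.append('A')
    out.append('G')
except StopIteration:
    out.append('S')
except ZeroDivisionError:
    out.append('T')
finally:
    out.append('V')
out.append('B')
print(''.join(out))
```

Execution trace: 'W' (try body) → 'X' (inner try body) → 'A' (inner except NameError) → 'G' (try body, no exception) → 'V' (finally) → 'B' (after the try/except). Output: WXAGVB

Answer: WXAGVB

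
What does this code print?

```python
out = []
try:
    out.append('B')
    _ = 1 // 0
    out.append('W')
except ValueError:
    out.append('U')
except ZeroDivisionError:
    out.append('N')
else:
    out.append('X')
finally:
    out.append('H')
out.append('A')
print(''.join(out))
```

Execution trace: 'B' (try body) → 'N' (except ZeroDivisionError) → 'H' (finally) → 'A' (after the try/except). Output: BNHA

Answer: BNHA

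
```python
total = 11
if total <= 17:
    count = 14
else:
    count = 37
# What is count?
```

Trace:
`total = 11` → total = 11
`if total <= 17: ...` → total <= 17 is True → count = 14
So count = 14

Answer: 14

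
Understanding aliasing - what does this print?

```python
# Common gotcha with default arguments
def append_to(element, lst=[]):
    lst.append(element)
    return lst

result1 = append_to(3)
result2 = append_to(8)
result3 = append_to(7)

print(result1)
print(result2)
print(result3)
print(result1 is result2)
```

Key concept: mutable default argument gotcha.
Step by step:
`result1 = append_to(3)` → result1 = [3]
`result2 = append_to(8)` → result1 = [3, 8] (same object as result2); result2 = [3, 8] (same object as result1)
`result3 = append_to(7)` → result1 = [3, 8, 7] (same object as result2, result3); result2 = [3, 8, 7] (same object as result1, result3); result3 = [3, 8, 7] (same object as result1, result2)
`print(result1)` → prints [3, 8, 7]
`print(result2)` → prints [3, 8, 7]
`print(result3)` → prints [3, 8, 7]
`print(result1 is result2)` → prints True

Answer:
[3, 8, 7]
[3, 8, 7]
[3, 8, 7]
True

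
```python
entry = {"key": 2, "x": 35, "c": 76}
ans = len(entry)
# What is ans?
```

Trace:
`entry = {"key": 2, "x": 35, "c": 76}` → entry = {'key': 2, 'x': 35, 'c': 76}
`ans = len(entry)` → ans = 3
So ans = 3

Answer: 3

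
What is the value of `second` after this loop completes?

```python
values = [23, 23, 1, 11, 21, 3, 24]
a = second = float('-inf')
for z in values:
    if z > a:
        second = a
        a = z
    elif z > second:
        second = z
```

Second largest (with repeats) in [23, 23, 1, 11, 21, 3, 24]
`second` takes the values: -inf → 23

Answer: 23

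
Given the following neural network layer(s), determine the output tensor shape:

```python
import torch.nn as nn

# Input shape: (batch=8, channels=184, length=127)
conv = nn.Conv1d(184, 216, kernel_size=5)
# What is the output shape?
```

Input: (8, 184, 127) -> Output: (8, 216, 123)

Answer: (8, 216, 123)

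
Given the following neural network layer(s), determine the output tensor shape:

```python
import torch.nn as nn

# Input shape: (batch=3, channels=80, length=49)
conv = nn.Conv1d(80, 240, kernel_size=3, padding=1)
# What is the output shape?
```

Input: (3, 80, 49) -> Output: (3, 240, 49)

Answer: (3, 240, 49)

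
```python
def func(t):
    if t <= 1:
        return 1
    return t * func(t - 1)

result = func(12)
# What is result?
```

func(12) = 12 * 11 * 10 * 9 * 8 * 7 * 6 * 5 * 4 * 3 * 2 * 1 = 479001600

Answer: 479001600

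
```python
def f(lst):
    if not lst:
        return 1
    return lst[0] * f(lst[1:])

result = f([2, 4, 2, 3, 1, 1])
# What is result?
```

Product over [2, 4, 2, 3, 1, 1] = 2 * 4 * 2 * 3 * 1 * 1 = 48

Answer: 48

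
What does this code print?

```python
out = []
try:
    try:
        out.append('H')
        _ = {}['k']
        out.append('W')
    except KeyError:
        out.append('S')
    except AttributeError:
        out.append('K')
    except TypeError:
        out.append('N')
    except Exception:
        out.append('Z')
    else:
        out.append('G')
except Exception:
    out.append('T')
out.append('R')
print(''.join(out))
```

Execution trace: 'H' (inner try body) → 'S' (inner except KeyError) → 'R' (after the try/except). Output: HSR

Answer: HSR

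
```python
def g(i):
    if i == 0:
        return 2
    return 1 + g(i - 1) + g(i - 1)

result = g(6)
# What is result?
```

g(i) = 1 + 2·g(i-1), g(0)=2. Closed form: (2+1)·2^6 - 1 = 191.

Answer: 191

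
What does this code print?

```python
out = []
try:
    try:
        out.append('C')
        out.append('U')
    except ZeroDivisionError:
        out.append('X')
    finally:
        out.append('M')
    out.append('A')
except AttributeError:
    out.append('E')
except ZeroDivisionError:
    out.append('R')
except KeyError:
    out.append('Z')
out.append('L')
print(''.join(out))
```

Execution trace: 'C' (inner try body) → 'U' (inner try body, no exception) → 'M' (inner finally) → 'A' (try body, no exception) → 'L' (after the try/except). Output: CUMAL

Answer: CUMAL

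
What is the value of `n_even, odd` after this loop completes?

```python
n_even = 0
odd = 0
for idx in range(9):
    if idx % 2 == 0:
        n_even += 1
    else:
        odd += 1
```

Count evens and odds in range(9)
`n_even, odd` takes the values: (0, 0) → (1, 0) → (1, 1) → (2, 1) → (2, 2) → (3, 2) → (3, 3) → (4, 3) → (4, 4) → (5, 4)

Answer: 5, 4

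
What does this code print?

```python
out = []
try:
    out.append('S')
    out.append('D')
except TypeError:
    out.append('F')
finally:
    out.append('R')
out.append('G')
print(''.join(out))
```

Execution trace: 'S' (try body) → 'D' (try body, no exception) → 'R' (finally) → 'G' (after the try/except). Output: SDRG

Answer: SDRG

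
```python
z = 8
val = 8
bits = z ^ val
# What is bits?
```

Trace:
`z = 8` → z = 8
`val = 8` → val = 8
`bits = z ^ val` → bits = 0
So bits = 0

Answer: 0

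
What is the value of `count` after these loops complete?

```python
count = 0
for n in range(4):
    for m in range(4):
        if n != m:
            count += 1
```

4² - 4 (exclude diagonal)
`count` takes the values: 0 → 1 → 2 → 3 → 4 → 5 → 6 → 7 → 8 → 9 → 10 → 11 → 12

Answer: 12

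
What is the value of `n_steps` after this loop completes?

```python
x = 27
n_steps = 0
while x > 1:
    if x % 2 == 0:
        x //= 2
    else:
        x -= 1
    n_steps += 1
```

Steps to reduce 27 to 1
`n_steps` takes the values: 0 → 1 → 2 → 3 → 4 → 5 → 6 → 7

Answer: 7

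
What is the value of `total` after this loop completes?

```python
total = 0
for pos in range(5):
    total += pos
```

Sum of 0 to 4 = 10
`total` takes the values: 0 → 1 → 3 → 6 → 10

Answer: 10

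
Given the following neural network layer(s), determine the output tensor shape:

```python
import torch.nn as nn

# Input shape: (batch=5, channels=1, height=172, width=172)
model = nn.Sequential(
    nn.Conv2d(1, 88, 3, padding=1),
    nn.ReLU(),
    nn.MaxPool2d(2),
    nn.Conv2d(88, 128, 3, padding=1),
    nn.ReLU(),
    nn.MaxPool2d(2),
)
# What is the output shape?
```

Input: (5, 1, 172, 172) -> after first Conv2d: (5, 88, 172, 172) -> after first MaxPool2d: (5, 88, 86, 86) -> after second Conv2d: (5, 128, 86, 86) -> Output: (5, 128, 43, 43)

Answer: (5, 128, 43, 43)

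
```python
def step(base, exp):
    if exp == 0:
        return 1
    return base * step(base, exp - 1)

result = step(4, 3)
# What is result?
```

step(4, 3) = 4 * 4 * 4 = 64

Answer: 64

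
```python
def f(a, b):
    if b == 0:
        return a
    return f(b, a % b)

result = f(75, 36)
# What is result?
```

f(75, 36) -> f(36, 3) -> f(3, 0) -> 3

Answer: 3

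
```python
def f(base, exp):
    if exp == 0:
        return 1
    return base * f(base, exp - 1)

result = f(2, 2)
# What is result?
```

f(2, 2) = 2 * 2 = 4

Answer: 4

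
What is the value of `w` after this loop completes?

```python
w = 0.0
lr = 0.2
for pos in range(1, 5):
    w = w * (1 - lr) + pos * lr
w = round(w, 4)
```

Moving average with lr=0.2
`w` takes the values: 0.0 → 0.2 → 0.56 → 1.048 → 1.6384

Answer: 1.6384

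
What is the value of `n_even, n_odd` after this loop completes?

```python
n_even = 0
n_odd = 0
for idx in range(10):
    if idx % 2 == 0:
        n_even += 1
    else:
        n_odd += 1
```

Count evens and odds in range(10)
`n_even, n_odd` takes the values: (0, 0) → (1, 0) → (1, 1) → (2, 1) → (2, 2) → (3, 2) → (3, 3) → (4, 3) → (4, 4) → (5, 4) → (5, 5)

Answer: 5, 5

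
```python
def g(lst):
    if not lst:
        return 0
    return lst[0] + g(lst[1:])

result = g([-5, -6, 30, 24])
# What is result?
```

(-5) + (-6) + 30 + 24 + 0 = 43

Answer: 43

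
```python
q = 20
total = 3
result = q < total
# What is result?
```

Trace:
`q = 20` → q = 20
`total = 3` → total = 3
`result = q < total` → result = False
So result = False

Answer: False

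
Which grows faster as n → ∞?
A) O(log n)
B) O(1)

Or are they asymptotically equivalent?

O(log n) vs O(1): Higher order terms dominate.

Answer: A) O(log n) grows faster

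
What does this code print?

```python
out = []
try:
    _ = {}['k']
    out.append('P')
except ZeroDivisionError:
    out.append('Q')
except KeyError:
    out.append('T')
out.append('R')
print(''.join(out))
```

Execution trace: 'T' (except KeyError) → 'R' (after the try/except). Output: TR

Answer: TR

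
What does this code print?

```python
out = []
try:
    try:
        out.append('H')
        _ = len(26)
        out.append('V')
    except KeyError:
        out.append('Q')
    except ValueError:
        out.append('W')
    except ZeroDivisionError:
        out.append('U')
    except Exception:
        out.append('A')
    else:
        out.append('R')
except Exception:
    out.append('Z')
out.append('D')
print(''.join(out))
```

Execution trace: 'H' (inner try body) → 'A' (inner except Exception) → 'D' (after the try/except). Output: HAD

Answer: HAD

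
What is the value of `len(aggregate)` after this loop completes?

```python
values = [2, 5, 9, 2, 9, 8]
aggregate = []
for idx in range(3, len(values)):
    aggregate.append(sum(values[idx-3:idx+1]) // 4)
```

Number of 4-element averages
`aggregate` takes the values: [] → [4] → [4, 6] → [4, 6, 7]
So `len(aggregate)` = 3

Answer: 3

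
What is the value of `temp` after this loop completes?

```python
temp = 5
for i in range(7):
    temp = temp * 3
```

Multiply by 3, 7 times: 5 * 3^7 = 10935
`temp` takes the values: 5 → 15 → 45 → 135 → 405 → 1215 → 3645 → 10935

Answer: 10935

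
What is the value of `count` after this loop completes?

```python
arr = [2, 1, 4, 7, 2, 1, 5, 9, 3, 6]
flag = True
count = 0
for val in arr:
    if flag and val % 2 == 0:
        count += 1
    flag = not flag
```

Count even values at even positions
`count` takes the values: 0 → 1 → 2 → 3

Answer: 3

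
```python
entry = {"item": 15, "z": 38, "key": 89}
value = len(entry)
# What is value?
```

Trace:
`entry = {"item": 15, "z": 38, "key": 89}` → entry = {'item': 15, 'z': 38, 'key': 89}
`value = len(entry)` → value = 3
So value = 3

Answer: 3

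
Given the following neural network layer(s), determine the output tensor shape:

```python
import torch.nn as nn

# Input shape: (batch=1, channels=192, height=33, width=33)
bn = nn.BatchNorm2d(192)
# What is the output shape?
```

Input: (1, 192, 33, 33) -> Output: (1, 192, 33, 33)

Answer: (1, 192, 33, 33)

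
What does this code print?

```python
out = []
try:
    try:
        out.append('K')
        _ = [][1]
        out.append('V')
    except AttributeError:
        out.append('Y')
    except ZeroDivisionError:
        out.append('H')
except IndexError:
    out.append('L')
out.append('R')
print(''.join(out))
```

Execution trace: 'K' (inner try body) → 'L' (outer except IndexError) → 'R' (after the try/except). Output: KLR

Answer: KLR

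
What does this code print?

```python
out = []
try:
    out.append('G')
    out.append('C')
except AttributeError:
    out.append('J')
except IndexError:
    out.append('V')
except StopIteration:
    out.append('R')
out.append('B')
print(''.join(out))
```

Execution trace: 'G' (try body) → 'C' (try body, no exception) → 'B' (after the try/except). Output: GCB

Answer: GCB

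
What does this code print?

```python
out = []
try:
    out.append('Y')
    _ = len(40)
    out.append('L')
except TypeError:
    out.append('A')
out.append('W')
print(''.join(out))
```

Execution trace: 'Y' (try body) → 'A' (except TypeError) → 'W' (after the try/except). Output: YAW

Answer: YAW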